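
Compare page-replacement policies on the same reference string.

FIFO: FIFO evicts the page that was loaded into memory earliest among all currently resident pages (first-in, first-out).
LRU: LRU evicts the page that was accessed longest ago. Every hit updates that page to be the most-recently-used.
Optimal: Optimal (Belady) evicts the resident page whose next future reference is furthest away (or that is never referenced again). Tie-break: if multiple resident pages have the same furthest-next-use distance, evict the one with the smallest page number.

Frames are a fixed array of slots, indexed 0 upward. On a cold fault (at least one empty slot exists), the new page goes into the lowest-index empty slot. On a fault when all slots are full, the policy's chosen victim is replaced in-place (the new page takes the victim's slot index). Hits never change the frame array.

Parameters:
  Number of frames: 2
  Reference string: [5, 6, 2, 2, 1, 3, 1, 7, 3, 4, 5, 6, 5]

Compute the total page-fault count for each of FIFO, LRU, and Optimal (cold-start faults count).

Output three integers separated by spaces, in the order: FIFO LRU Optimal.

--- FIFO ---
  step 0: ref 5 -> FAULT, frames=[5,-] (faults so far: 1)
  step 1: ref 6 -> FAULT, frames=[5,6] (faults so far: 2)
  step 2: ref 2 -> FAULT, evict 5, frames=[2,6] (faults so far: 3)
  step 3: ref 2 -> HIT, frames=[2,6] (faults so far: 3)
  step 4: ref 1 -> FAULT, evict 6, frames=[2,1] (faults so far: 4)
  step 5: ref 3 -> FAULT, evict 2, frames=[3,1] (faults so far: 5)
  step 6: ref 1 -> HIT, frames=[3,1] (faults so far: 5)
  step 7: ref 7 -> FAULT, evict 1, frames=[3,7] (faults so far: 6)
  step 8: ref 3 -> HIT, frames=[3,7] (faults so far: 6)
  step 9: ref 4 -> FAULT, evict 3, frames=[4,7] (faults so far: 7)
  step 10: ref 5 -> FAULT, evict 7, frames=[4,5] (faults so far: 8)
  step 11: ref 6 -> FAULT, evict 4, frames=[6,5] (faults so far: 9)
  step 12: ref 5 -> HIT, frames=[6,5] (faults so far: 9)
  FIFO total faults: 9
--- LRU ---
  step 0: ref 5 -> FAULT, frames=[5,-] (faults so far: 1)
  step 1: ref 6 -> FAULT, frames=[5,6] (faults so far: 2)
  step 2: ref 2 -> FAULT, evict 5, frames=[2,6] (faults so far: 3)
  step 3: ref 2 -> HIT, frames=[2,6] (faults so far: 3)
  step 4: ref 1 -> FAULT, evict 6, frames=[2,1] (faults so far: 4)
  step 5: ref 3 -> FAULT, evict 2, frames=[3,1] (faults so far: 5)
  step 6: ref 1 -> HIT, frames=[3,1] (faults so far: 5)
  step 7: ref 7 -> FAULT, evict 3, frames=[7,1] (faults so far: 6)
  step 8: ref 3 -> FAULT, evict 1, frames=[7,3] (faults so far: 7)
  step 9: ref 4 -> FAULT, evict 7, frames=[4,3] (faults so far: 8)
  step 10: ref 5 -> FAULT, evict 3, frames=[4,5] (faults so far: 9)
  step 11: ref 6 -> FAULT, evict 4, frames=[6,5] (faults so far: 10)
  step 12: ref 5 -> HIT, frames=[6,5] (faults so far: 10)
  LRU total faults: 10
--- Optimal ---
  step 0: ref 5 -> FAULT, frames=[5,-] (faults so far: 1)
  step 1: ref 6 -> FAULT, frames=[5,6] (faults so far: 2)
  step 2: ref 2 -> FAULT, evict 6, frames=[5,2] (faults so far: 3)
  step 3: ref 2 -> HIT, frames=[5,2] (faults so far: 3)
  step 4: ref 1 -> FAULT, evict 2, frames=[5,1] (faults so far: 4)
  step 5: ref 3 -> FAULT, evict 5, frames=[3,1] (faults so far: 5)
  step 6: ref 1 -> HIT, frames=[3,1] (faults so far: 5)
  step 7: ref 7 -> FAULT, evict 1, frames=[3,7] (faults so far: 6)
  step 8: ref 3 -> HIT, frames=[3,7] (faults so far: 6)
  step 9: ref 4 -> FAULT, evict 3, frames=[4,7] (faults so far: 7)
  step 10: ref 5 -> FAULT, evict 4, frames=[5,7] (faults so far: 8)
  step 11: ref 6 -> FAULT, evict 7, frames=[5,6] (faults so far: 9)
  step 12: ref 5 -> HIT, frames=[5,6] (faults so far: 9)
  Optimal total faults: 9

Answer: 9 10 9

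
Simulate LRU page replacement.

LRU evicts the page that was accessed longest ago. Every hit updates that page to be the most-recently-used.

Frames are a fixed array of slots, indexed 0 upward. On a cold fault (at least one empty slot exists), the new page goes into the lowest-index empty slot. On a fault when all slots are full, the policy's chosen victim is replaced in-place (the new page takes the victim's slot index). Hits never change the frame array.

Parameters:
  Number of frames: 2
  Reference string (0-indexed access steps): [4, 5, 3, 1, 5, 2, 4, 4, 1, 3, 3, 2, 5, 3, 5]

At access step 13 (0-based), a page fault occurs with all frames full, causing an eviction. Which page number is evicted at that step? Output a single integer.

Answer: 2

Derivation:
Step 0: ref 4 -> FAULT, frames=[4,-]
Step 1: ref 5 -> FAULT, frames=[4,5]
Step 2: ref 3 -> FAULT, evict 4, frames=[3,5]
Step 3: ref 1 -> FAULT, evict 5, frames=[3,1]
Step 4: ref 5 -> FAULT, evict 3, frames=[5,1]
Step 5: ref 2 -> FAULT, evict 1, frames=[5,2]
Step 6: ref 4 -> FAULT, evict 5, frames=[4,2]
Step 7: ref 4 -> HIT, frames=[4,2]
Step 8: ref 1 -> FAULT, evict 2, frames=[4,1]
Step 9: ref 3 -> FAULT, evict 4, frames=[3,1]
Step 10: ref 3 -> HIT, frames=[3,1]
Step 11: ref 2 -> FAULT, evict 1, frames=[3,2]
Step 12: ref 5 -> FAULT, evict 3, frames=[5,2]
Step 13: ref 3 -> FAULT, evict 2, frames=[5,3]
At step 13: evicted page 2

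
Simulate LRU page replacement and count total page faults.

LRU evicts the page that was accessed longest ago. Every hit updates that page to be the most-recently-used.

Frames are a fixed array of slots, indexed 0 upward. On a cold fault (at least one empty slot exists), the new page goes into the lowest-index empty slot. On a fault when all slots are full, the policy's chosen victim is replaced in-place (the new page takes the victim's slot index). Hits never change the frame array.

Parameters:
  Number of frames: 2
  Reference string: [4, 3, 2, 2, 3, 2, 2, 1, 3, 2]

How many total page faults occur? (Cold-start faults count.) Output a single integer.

Answer: 6

Derivation:
Step 0: ref 4 → FAULT, frames=[4,-]
Step 1: ref 3 → FAULT, frames=[4,3]
Step 2: ref 2 → FAULT (evict 4), frames=[2,3]
Step 3: ref 2 → HIT, frames=[2,3]
Step 4: ref 3 → HIT, frames=[2,3]
Step 5: ref 2 → HIT, frames=[2,3]
Step 6: ref 2 → HIT, frames=[2,3]
Step 7: ref 1 → FAULT (evict 3), frames=[2,1]
Step 8: ref 3 → FAULT (evict 2), frames=[3,1]
Step 9: ref 2 → FAULT (evict 1), frames=[3,2]
Total faults: 6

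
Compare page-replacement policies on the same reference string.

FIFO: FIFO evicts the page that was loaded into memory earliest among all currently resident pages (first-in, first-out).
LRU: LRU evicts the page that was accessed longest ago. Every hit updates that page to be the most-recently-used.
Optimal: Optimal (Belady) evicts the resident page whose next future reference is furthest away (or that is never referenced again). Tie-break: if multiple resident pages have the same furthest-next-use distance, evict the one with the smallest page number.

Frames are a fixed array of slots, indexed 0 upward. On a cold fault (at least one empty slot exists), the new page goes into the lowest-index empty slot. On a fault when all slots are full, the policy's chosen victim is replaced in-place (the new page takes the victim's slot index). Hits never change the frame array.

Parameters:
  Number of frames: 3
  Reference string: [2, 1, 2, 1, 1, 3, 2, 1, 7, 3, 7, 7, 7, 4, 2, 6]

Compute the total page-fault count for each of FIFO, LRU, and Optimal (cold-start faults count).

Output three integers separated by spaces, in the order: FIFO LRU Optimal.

Answer: 7 8 6

Derivation:
--- FIFO ---
  step 0: ref 2 -> FAULT, frames=[2,-,-] (faults so far: 1)
  step 1: ref 1 -> FAULT, frames=[2,1,-] (faults so far: 2)
  step 2: ref 2 -> HIT, frames=[2,1,-] (faults so far: 2)
  step 3: ref 1 -> HIT, frames=[2,1,-] (faults so far: 2)
  step 4: ref 1 -> HIT, frames=[2,1,-] (faults so far: 2)
  step 5: ref 3 -> FAULT, frames=[2,1,3] (faults so far: 3)
  step 6: ref 2 -> HIT, frames=[2,1,3] (faults so far: 3)
  step 7: ref 1 -> HIT, frames=[2,1,3] (faults so far: 3)
  step 8: ref 7 -> FAULT, evict 2, frames=[7,1,3] (faults so far: 4)
  step 9: ref 3 -> HIT, frames=[7,1,3] (faults so far: 4)
  step 10: ref 7 -> HIT, frames=[7,1,3] (faults so far: 4)
  step 11: ref 7 -> HIT, frames=[7,1,3] (faults so far: 4)
  step 12: ref 7 -> HIT, frames=[7,1,3] (faults so far: 4)
  step 13: ref 4 -> FAULT, evict 1, frames=[7,4,3] (faults so far: 5)
  step 14: ref 2 -> FAULT, evict 3, frames=[7,4,2] (faults so far: 6)
  step 15: ref 6 -> FAULT, evict 7, frames=[6,4,2] (faults so far: 7)
  FIFO total faults: 7
--- LRU ---
  step 0: ref 2 -> FAULT, frames=[2,-,-] (faults so far: 1)
  step 1: ref 1 -> FAULT, frames=[2,1,-] (faults so far: 2)
  step 2: ref 2 -> HIT, frames=[2,1,-] (faults so far: 2)
  step 3: ref 1 -> HIT, frames=[2,1,-] (faults so far: 2)
  step 4: ref 1 -> HIT, frames=[2,1,-] (faults so far: 2)
  step 5: ref 3 -> FAULT, frames=[2,1,3] (faults so far: 3)
  step 6: ref 2 -> HIT, frames=[2,1,3] (faults so far: 3)
  step 7: ref 1 -> HIT, frames=[2,1,3] (faults so far: 3)
  step 8: ref 7 -> FAULT, evict 3, frames=[2,1,7] (faults so far: 4)
  step 9: ref 3 -> FAULT, evict 2, frames=[3,1,7] (faults so far: 5)
  step 10: ref 7 -> HIT, frames=[3,1,7] (faults so far: 5)
  step 11: ref 7 -> HIT, frames=[3,1,7] (faults so far: 5)
  step 12: ref 7 -> HIT, frames=[3,1,7] (faults so far: 5)
  step 13: ref 4 -> FAULT, evict 1, frames=[3,4,7] (faults so far: 6)
  step 14: ref 2 -> FAULT, evict 3, frames=[2,4,7] (faults so far: 7)
  step 15: ref 6 -> FAULT, evict 7, frames=[2,4,6] (faults so far: 8)
  LRU total faults: 8
--- Optimal ---
  step 0: ref 2 -> FAULT, frames=[2,-,-] (faults so far: 1)
  step 1: ref 1 -> FAULT, frames=[2,1,-] (faults so far: 2)
  step 2: ref 2 -> HIT, frames=[2,1,-] (faults so far: 2)
  step 3: ref 1 -> HIT, frames=[2,1,-] (faults so far: 2)
  step 4: ref 1 -> HIT, frames=[2,1,-] (faults so far: 2)
  step 5: ref 3 -> FAULT, frames=[2,1,3] (faults so far: 3)
  step 6: ref 2 -> HIT, frames=[2,1,3] (faults so far: 3)
  step 7: ref 1 -> HIT, frames=[2,1,3] (faults so far: 3)
  step 8: ref 7 -> FAULT, evict 1, frames=[2,7,3] (faults so far: 4)
  step 9: ref 3 -> HIT, frames=[2,7,3] (faults so far: 4)
  step 10: ref 7 -> HIT, frames=[2,7,3] (faults so far: 4)
  step 11: ref 7 -> HIT, frames=[2,7,3] (faults so far: 4)
  step 12: ref 7 -> HIT, frames=[2,7,3] (faults so far: 4)
  step 13: ref 4 -> FAULT, evict 3, frames=[2,7,4] (faults so far: 5)
  step 14: ref 2 -> HIT, frames=[2,7,4] (faults so far: 5)
  step 15: ref 6 -> FAULT, evict 2, frames=[6,7,4] (faults so far: 6)
  Optimal total faults: 6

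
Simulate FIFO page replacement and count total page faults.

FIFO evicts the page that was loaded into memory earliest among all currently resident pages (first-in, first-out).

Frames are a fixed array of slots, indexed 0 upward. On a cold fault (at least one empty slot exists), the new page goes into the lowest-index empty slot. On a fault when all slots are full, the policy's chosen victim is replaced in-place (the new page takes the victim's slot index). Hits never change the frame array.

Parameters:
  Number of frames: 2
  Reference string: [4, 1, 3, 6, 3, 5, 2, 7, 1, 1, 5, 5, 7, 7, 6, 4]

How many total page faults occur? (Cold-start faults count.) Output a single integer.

Answer: 12

Derivation:
Step 0: ref 4 → FAULT, frames=[4,-]
Step 1: ref 1 → FAULT, frames=[4,1]
Step 2: ref 3 → FAULT (evict 4), frames=[3,1]
Step 3: ref 6 → FAULT (evict 1), frames=[3,6]
Step 4: ref 3 → HIT, frames=[3,6]
Step 5: ref 5 → FAULT (evict 3), frames=[5,6]
Step 6: ref 2 → FAULT (evict 6), frames=[5,2]
Step 7: ref 7 → FAULT (evict 5), frames=[7,2]
Step 8: ref 1 → FAULT (evict 2), frames=[7,1]
Step 9: ref 1 → HIT, frames=[7,1]
Step 10: ref 5 → FAULT (evict 7), frames=[5,1]
Step 11: ref 5 → HIT, frames=[5,1]
Step 12: ref 7 → FAULT (evict 1), frames=[5,7]
Step 13: ref 7 → HIT, frames=[5,7]
Step 14: ref 6 → FAULT (evict 5), frames=[6,7]
Step 15: ref 4 → FAULT (evict 7), frames=[6,4]
Total faults: 12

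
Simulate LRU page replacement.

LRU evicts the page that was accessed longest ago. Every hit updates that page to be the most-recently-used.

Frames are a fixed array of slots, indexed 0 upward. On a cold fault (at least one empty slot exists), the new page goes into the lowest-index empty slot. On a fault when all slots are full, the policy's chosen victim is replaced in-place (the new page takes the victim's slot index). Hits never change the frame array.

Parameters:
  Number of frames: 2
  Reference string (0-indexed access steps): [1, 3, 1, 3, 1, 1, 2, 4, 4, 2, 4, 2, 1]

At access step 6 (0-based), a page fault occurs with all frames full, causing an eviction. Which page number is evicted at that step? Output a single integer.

Answer: 3

Derivation:
Step 0: ref 1 -> FAULT, frames=[1,-]
Step 1: ref 3 -> FAULT, frames=[1,3]
Step 2: ref 1 -> HIT, frames=[1,3]
Step 3: ref 3 -> HIT, frames=[1,3]
Step 4: ref 1 -> HIT, frames=[1,3]
Step 5: ref 1 -> HIT, frames=[1,3]
Step 6: ref 2 -> FAULT, evict 3, frames=[1,2]
At step 6: evicted page 3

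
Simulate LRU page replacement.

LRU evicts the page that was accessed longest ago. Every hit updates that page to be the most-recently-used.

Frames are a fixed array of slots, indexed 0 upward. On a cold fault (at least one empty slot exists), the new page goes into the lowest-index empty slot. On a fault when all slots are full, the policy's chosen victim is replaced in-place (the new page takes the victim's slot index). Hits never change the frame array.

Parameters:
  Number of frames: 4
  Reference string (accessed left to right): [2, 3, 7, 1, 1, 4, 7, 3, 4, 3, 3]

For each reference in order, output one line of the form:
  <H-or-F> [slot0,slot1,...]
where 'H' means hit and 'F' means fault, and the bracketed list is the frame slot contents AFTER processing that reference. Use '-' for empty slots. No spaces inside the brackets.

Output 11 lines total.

F [2,-,-,-]
F [2,3,-,-]
F [2,3,7,-]
F [2,3,7,1]
H [2,3,7,1]
F [4,3,7,1]
H [4,3,7,1]
H [4,3,7,1]
H [4,3,7,1]
H [4,3,7,1]
H [4,3,7,1]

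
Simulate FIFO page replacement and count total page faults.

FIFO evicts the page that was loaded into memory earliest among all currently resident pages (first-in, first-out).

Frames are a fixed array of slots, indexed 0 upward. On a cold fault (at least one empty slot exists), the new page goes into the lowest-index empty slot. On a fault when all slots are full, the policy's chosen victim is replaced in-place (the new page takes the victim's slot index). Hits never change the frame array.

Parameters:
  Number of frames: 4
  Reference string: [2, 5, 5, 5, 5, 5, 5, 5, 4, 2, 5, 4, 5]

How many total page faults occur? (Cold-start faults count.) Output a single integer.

Step 0: ref 2 → FAULT, frames=[2,-,-,-]
Step 1: ref 5 → FAULT, frames=[2,5,-,-]
Step 2: ref 5 → HIT, frames=[2,5,-,-]
Step 3: ref 5 → HIT, frames=[2,5,-,-]
Step 4: ref 5 → HIT, frames=[2,5,-,-]
Step 5: ref 5 → HIT, frames=[2,5,-,-]
Step 6: ref 5 → HIT, frames=[2,5,-,-]
Step 7: ref 5 → HIT, frames=[2,5,-,-]
Step 8: ref 4 → FAULT, frames=[2,5,4,-]
Step 9: ref 2 → HIT, frames=[2,5,4,-]
Step 10: ref 5 → HIT, frames=[2,5,4,-]
Step 11: ref 4 → HIT, frames=[2,5,4,-]
Step 12: ref 5 → HIT, frames=[2,5,4,-]
Total faults: 3

Answer: 3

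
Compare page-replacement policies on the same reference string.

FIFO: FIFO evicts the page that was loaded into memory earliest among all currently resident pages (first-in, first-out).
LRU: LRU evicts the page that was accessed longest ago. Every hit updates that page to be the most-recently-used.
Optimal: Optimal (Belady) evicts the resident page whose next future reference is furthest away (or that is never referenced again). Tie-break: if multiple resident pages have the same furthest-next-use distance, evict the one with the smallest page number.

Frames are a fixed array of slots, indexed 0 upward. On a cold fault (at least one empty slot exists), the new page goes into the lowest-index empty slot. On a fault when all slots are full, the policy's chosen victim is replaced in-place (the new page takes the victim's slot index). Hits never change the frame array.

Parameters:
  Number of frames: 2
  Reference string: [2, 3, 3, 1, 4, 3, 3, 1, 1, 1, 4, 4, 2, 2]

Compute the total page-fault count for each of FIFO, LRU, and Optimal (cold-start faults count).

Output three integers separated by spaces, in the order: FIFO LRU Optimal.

Answer: 8 8 6

Derivation:
--- FIFO ---
  step 0: ref 2 -> FAULT, frames=[2,-] (faults so far: 1)
  step 1: ref 3 -> FAULT, frames=[2,3] (faults so far: 2)
  step 2: ref 3 -> HIT, frames=[2,3] (faults so far: 2)
  step 3: ref 1 -> FAULT, evict 2, frames=[1,3] (faults so far: 3)
  step 4: ref 4 -> FAULT, evict 3, frames=[1,4] (faults so far: 4)
  step 5: ref 3 -> FAULT, evict 1, frames=[3,4] (faults so far: 5)
  step 6: ref 3 -> HIT, frames=[3,4] (faults so far: 5)
  step 7: ref 1 -> FAULT, evict 4, frames=[3,1] (faults so far: 6)
  step 8: ref 1 -> HIT, frames=[3,1] (faults so far: 6)
  step 9: ref 1 -> HIT, frames=[3,1] (faults so far: 6)
  step 10: ref 4 -> FAULT, evict 3, frames=[4,1] (faults so far: 7)
  step 11: ref 4 -> HIT, frames=[4,1] (faults so far: 7)
  step 12: ref 2 -> FAULT, evict 1, frames=[4,2] (faults so far: 8)
  step 13: ref 2 -> HIT, frames=[4,2] (faults so far: 8)
  FIFO total faults: 8
--- LRU ---
  step 0: ref 2 -> FAULT, frames=[2,-] (faults so far: 1)
  step 1: ref 3 -> FAULT, frames=[2,3] (faults so far: 2)
  step 2: ref 3 -> HIT, frames=[2,3] (faults so far: 2)
  step 3: ref 1 -> FAULT, evict 2, frames=[1,3] (faults so far: 3)
  step 4: ref 4 -> FAULT, evict 3, frames=[1,4] (faults so far: 4)
  step 5: ref 3 -> FAULT, evict 1, frames=[3,4] (faults so far: 5)
  step 6: ref 3 -> HIT, frames=[3,4] (faults so far: 5)
  step 7: ref 1 -> FAULT, evict 4, frames=[3,1] (faults so far: 6)
  step 8: ref 1 -> HIT, frames=[3,1] (faults so far: 6)
  step 9: ref 1 -> HIT, frames=[3,1] (faults so far: 6)
  step 10: ref 4 -> FAULT, evict 3, frames=[4,1] (faults so far: 7)
  step 11: ref 4 -> HIT, frames=[4,1] (faults so far: 7)
  step 12: ref 2 -> FAULT, evict 1, frames=[4,2] (faults so far: 8)
  step 13: ref 2 -> HIT, frames=[4,2] (faults so far: 8)
  LRU total faults: 8
--- Optimal ---
  step 0: ref 2 -> FAULT, frames=[2,-] (faults so far: 1)
  step 1: ref 3 -> FAULT, frames=[2,3] (faults so far: 2)
  step 2: ref 3 -> HIT, frames=[2,3] (faults so far: 2)
  step 3: ref 1 -> FAULT, evict 2, frames=[1,3] (faults so far: 3)
  step 4: ref 4 -> FAULT, evict 1, frames=[4,3] (faults so far: 4)
  step 5: ref 3 -> HIT, frames=[4,3] (faults so far: 4)
  step 6: ref 3 -> HIT, frames=[4,3] (faults so far: 4)
  step 7: ref 1 -> FAULT, evict 3, frames=[4,1] (faults so far: 5)
  step 8: ref 1 -> HIT, frames=[4,1] (faults so far: 5)
  step 9: ref 1 -> HIT, frames=[4,1] (faults so far: 5)
  step 10: ref 4 -> HIT, frames=[4,1] (faults so far: 5)
  step 11: ref 4 -> HIT, frames=[4,1] (faults so far: 5)
  step 12: ref 2 -> FAULT, evict 1, frames=[4,2] (faults so far: 6)
  step 13: ref 2 -> HIT, frames=[4,2] (faults so far: 6)
  Optimal total faults: 6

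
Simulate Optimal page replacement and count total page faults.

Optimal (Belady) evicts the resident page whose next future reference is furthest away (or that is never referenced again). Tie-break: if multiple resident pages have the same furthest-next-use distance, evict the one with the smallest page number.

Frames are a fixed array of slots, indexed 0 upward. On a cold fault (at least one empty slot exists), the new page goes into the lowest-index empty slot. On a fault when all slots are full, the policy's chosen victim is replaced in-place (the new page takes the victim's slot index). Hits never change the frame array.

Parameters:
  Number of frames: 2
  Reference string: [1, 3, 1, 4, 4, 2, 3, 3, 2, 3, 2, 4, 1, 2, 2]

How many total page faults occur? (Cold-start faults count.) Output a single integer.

Step 0: ref 1 → FAULT, frames=[1,-]
Step 1: ref 3 → FAULT, frames=[1,3]
Step 2: ref 1 → HIT, frames=[1,3]
Step 3: ref 4 → FAULT (evict 1), frames=[4,3]
Step 4: ref 4 → HIT, frames=[4,3]
Step 5: ref 2 → FAULT (evict 4), frames=[2,3]
Step 6: ref 3 → HIT, frames=[2,3]
Step 7: ref 3 → HIT, frames=[2,3]
Step 8: ref 2 → HIT, frames=[2,3]
Step 9: ref 3 → HIT, frames=[2,3]
Step 10: ref 2 → HIT, frames=[2,3]
Step 11: ref 4 → FAULT (evict 3), frames=[2,4]
Step 12: ref 1 → FAULT (evict 4), frames=[2,1]
Step 13: ref 2 → HIT, frames=[2,1]
Step 14: ref 2 → HIT, frames=[2,1]
Total faults: 6

Answer: 6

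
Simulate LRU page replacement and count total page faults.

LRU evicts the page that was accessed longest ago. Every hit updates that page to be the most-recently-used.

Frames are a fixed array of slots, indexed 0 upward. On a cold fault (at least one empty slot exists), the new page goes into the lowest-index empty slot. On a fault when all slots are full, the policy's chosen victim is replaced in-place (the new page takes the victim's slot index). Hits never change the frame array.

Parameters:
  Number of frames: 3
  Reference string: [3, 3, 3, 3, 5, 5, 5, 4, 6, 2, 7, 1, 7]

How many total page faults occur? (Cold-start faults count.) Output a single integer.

Step 0: ref 3 → FAULT, frames=[3,-,-]
Step 1: ref 3 → HIT, frames=[3,-,-]
Step 2: ref 3 → HIT, frames=[3,-,-]
Step 3: ref 3 → HIT, frames=[3,-,-]
Step 4: ref 5 → FAULT, frames=[3,5,-]
Step 5: ref 5 → HIT, frames=[3,5,-]
Step 6: ref 5 → HIT, frames=[3,5,-]
Step 7: ref 4 → FAULT, frames=[3,5,4]
Step 8: ref 6 → FAULT (evict 3), frames=[6,5,4]
Step 9: ref 2 → FAULT (evict 5), frames=[6,2,4]
Step 10: ref 7 → FAULT (evict 4), frames=[6,2,7]
Step 11: ref 1 → FAULT (evict 6), frames=[1,2,7]
Step 12: ref 7 → HIT, frames=[1,2,7]
Total faults: 7

Answer: 7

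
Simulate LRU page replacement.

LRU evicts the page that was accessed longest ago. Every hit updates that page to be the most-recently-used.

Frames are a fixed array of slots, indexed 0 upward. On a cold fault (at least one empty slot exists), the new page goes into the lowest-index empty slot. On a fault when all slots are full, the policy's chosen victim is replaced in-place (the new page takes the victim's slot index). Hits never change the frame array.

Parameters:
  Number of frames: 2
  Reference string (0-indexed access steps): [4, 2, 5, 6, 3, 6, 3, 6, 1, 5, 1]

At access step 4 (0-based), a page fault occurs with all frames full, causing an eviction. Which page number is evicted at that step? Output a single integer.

Answer: 5

Derivation:
Step 0: ref 4 -> FAULT, frames=[4,-]
Step 1: ref 2 -> FAULT, frames=[4,2]
Step 2: ref 5 -> FAULT, evict 4, frames=[5,2]
Step 3: ref 6 -> FAULT, evict 2, frames=[5,6]
Step 4: ref 3 -> FAULT, evict 5, frames=[3,6]
At step 4: evicted page 5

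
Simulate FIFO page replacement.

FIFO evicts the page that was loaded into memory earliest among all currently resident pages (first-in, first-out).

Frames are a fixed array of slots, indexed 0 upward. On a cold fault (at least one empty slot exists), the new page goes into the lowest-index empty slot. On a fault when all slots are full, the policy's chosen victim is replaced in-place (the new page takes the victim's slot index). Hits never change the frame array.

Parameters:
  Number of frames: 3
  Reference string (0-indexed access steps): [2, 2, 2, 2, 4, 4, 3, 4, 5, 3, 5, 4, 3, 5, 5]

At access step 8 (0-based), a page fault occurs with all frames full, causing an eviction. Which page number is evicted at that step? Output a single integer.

Step 0: ref 2 -> FAULT, frames=[2,-,-]
Step 1: ref 2 -> HIT, frames=[2,-,-]
Step 2: ref 2 -> HIT, frames=[2,-,-]
Step 3: ref 2 -> HIT, frames=[2,-,-]
Step 4: ref 4 -> FAULT, frames=[2,4,-]
Step 5: ref 4 -> HIT, frames=[2,4,-]
Step 6: ref 3 -> FAULT, frames=[2,4,3]
Step 7: ref 4 -> HIT, frames=[2,4,3]
Step 8: ref 5 -> FAULT, evict 2, frames=[5,4,3]
At step 8: evicted page 2

Answer: 2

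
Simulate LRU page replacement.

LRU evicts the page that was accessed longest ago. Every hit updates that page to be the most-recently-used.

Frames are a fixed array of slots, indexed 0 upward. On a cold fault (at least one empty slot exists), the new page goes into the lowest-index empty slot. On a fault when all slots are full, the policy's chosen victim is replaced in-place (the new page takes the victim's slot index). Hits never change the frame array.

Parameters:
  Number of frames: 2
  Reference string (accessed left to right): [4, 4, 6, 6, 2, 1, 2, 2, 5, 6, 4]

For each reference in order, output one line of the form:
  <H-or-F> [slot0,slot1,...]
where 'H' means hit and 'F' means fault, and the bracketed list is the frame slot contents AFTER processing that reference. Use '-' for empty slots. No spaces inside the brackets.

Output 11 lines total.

F [4,-]
H [4,-]
F [4,6]
H [4,6]
F [2,6]
F [2,1]
H [2,1]
H [2,1]
F [2,5]
F [6,5]
F [6,4]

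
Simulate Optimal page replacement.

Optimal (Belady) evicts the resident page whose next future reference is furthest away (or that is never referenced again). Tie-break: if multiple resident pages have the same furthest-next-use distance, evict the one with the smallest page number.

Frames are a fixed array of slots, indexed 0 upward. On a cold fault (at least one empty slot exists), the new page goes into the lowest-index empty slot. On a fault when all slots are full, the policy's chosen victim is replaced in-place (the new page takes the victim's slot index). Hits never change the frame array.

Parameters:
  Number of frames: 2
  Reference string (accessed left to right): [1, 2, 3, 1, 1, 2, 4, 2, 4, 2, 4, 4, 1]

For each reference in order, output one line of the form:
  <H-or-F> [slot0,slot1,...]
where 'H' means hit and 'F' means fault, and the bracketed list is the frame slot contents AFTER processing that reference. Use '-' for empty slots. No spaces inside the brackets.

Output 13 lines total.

F [1,-]
F [1,2]
F [1,3]
H [1,3]
H [1,3]
F [1,2]
F [4,2]
H [4,2]
H [4,2]
H [4,2]
H [4,2]
H [4,2]
F [4,1]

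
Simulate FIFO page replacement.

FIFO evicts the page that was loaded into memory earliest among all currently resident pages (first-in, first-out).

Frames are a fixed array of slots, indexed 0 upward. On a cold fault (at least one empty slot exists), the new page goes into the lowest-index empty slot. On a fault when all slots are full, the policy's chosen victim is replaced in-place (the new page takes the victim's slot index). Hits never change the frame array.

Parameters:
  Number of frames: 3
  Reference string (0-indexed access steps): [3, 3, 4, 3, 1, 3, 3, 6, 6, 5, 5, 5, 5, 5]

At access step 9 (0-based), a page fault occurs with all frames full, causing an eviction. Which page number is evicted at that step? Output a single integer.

Step 0: ref 3 -> FAULT, frames=[3,-,-]
Step 1: ref 3 -> HIT, frames=[3,-,-]
Step 2: ref 4 -> FAULT, frames=[3,4,-]
Step 3: ref 3 -> HIT, frames=[3,4,-]
Step 4: ref 1 -> FAULT, frames=[3,4,1]
Step 5: ref 3 -> HIT, frames=[3,4,1]
Step 6: ref 3 -> HIT, frames=[3,4,1]
Step 7: ref 6 -> FAULT, evict 3, frames=[6,4,1]
Step 8: ref 6 -> HIT, frames=[6,4,1]
Step 9: ref 5 -> FAULT, evict 4, frames=[6,5,1]
At step 9: evicted page 4

Answer: 4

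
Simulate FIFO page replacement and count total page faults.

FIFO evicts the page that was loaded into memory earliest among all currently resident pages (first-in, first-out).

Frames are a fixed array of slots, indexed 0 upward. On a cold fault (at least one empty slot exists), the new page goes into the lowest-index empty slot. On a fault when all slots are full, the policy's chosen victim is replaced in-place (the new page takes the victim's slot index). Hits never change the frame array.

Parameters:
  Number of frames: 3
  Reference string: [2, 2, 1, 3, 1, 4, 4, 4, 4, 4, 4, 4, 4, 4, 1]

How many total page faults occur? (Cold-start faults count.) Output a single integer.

Step 0: ref 2 → FAULT, frames=[2,-,-]
Step 1: ref 2 → HIT, frames=[2,-,-]
Step 2: ref 1 → FAULT, frames=[2,1,-]
Step 3: ref 3 → FAULT, frames=[2,1,3]
Step 4: ref 1 → HIT, frames=[2,1,3]
Step 5: ref 4 → FAULT (evict 2), frames=[4,1,3]
Step 6: ref 4 → HIT, frames=[4,1,3]
Step 7: ref 4 → HIT, frames=[4,1,3]
Step 8: ref 4 → HIT, frames=[4,1,3]
Step 9: ref 4 → HIT, frames=[4,1,3]
Step 10: ref 4 → HIT, frames=[4,1,3]
Step 11: ref 4 → HIT, frames=[4,1,3]
Step 12: ref 4 → HIT, frames=[4,1,3]
Step 13: ref 4 → HIT, frames=[4,1,3]
Step 14: ref 1 → HIT, frames=[4,1,3]
Total faults: 4

Answer: 4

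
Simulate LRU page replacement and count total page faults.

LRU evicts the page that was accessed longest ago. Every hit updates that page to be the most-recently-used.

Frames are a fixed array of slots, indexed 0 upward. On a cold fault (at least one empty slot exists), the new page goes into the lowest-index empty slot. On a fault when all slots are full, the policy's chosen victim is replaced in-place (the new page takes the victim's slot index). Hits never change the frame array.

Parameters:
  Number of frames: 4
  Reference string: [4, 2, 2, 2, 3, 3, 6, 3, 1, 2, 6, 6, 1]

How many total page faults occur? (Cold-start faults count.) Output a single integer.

Answer: 5

Derivation:
Step 0: ref 4 → FAULT, frames=[4,-,-,-]
Step 1: ref 2 → FAULT, frames=[4,2,-,-]
Step 2: ref 2 → HIT, frames=[4,2,-,-]
Step 3: ref 2 → HIT, frames=[4,2,-,-]
Step 4: ref 3 → FAULT, frames=[4,2,3,-]
Step 5: ref 3 → HIT, frames=[4,2,3,-]
Step 6: ref 6 → FAULT, frames=[4,2,3,6]
Step 7: ref 3 → HIT, frames=[4,2,3,6]
Step 8: ref 1 → FAULT (evict 4), frames=[1,2,3,6]
Step 9: ref 2 → HIT, frames=[1,2,3,6]
Step 10: ref 6 → HIT, frames=[1,2,3,6]
Step 11: ref 6 → HIT, frames=[1,2,3,6]
Step 12: ref 1 → HIT, frames=[1,2,3,6]
Total faults: 5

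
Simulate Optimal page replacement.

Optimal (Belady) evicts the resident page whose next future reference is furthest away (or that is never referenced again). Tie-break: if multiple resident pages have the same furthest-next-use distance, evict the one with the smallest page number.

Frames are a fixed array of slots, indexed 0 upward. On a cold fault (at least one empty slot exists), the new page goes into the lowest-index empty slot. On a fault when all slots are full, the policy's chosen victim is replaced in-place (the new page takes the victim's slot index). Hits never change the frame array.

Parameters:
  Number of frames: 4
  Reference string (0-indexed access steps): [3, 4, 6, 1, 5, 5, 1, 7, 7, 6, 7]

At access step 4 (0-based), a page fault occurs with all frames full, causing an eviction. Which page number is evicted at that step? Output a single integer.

Step 0: ref 3 -> FAULT, frames=[3,-,-,-]
Step 1: ref 4 -> FAULT, frames=[3,4,-,-]
Step 2: ref 6 -> FAULT, frames=[3,4,6,-]
Step 3: ref 1 -> FAULT, frames=[3,4,6,1]
Step 4: ref 5 -> FAULT, evict 3, frames=[5,4,6,1]
At step 4: evicted page 3

Answer: 3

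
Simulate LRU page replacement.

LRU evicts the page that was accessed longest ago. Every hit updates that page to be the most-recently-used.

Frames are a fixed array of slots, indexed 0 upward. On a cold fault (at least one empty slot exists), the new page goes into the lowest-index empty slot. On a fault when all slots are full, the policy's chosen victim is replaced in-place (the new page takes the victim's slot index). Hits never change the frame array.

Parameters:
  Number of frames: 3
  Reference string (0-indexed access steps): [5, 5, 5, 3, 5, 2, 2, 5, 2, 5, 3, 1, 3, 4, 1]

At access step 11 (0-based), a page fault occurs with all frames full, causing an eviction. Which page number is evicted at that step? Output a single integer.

Step 0: ref 5 -> FAULT, frames=[5,-,-]
Step 1: ref 5 -> HIT, frames=[5,-,-]
Step 2: ref 5 -> HIT, frames=[5,-,-]
Step 3: ref 3 -> FAULT, frames=[5,3,-]
Step 4: ref 5 -> HIT, frames=[5,3,-]
Step 5: ref 2 -> FAULT, frames=[5,3,2]
Step 6: ref 2 -> HIT, frames=[5,3,2]
Step 7: ref 5 -> HIT, frames=[5,3,2]
Step 8: ref 2 -> HIT, frames=[5,3,2]
Step 9: ref 5 -> HIT, frames=[5,3,2]
Step 10: ref 3 -> HIT, frames=[5,3,2]
Step 11: ref 1 -> FAULT, evict 2, frames=[5,3,1]
At step 11: evicted page 2

Answer: 2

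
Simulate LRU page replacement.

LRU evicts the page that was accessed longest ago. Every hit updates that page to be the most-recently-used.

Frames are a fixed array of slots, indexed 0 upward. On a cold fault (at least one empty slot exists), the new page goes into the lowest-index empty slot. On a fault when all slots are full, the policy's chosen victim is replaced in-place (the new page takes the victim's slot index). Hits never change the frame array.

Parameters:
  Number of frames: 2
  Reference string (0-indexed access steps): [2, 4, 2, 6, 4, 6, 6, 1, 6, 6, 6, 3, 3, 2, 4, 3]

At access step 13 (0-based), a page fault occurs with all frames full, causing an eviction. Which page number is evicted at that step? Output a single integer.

Step 0: ref 2 -> FAULT, frames=[2,-]
Step 1: ref 4 -> FAULT, frames=[2,4]
Step 2: ref 2 -> HIT, frames=[2,4]
Step 3: ref 6 -> FAULT, evict 4, frames=[2,6]
Step 4: ref 4 -> FAULT, evict 2, frames=[4,6]
Step 5: ref 6 -> HIT, frames=[4,6]
Step 6: ref 6 -> HIT, frames=[4,6]
Step 7: ref 1 -> FAULT, evict 4, frames=[1,6]
Step 8: ref 6 -> HIT, frames=[1,6]
Step 9: ref 6 -> HIT, frames=[1,6]
Step 10: ref 6 -> HIT, frames=[1,6]
Step 11: ref 3 -> FAULT, evict 1, frames=[3,6]
Step 12: ref 3 -> HIT, frames=[3,6]
Step 13: ref 2 -> FAULT, evict 6, frames=[3,2]
At step 13: evicted page 6

Answer: 6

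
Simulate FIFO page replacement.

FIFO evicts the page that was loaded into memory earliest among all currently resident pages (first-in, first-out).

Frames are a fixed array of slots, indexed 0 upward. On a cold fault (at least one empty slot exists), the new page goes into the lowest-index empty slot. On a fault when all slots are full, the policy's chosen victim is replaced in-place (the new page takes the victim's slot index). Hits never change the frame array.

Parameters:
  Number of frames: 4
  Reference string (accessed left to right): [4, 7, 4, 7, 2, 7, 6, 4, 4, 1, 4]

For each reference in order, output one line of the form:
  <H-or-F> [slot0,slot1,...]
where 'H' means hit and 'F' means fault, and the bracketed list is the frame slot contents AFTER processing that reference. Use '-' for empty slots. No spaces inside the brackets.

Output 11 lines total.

F [4,-,-,-]
F [4,7,-,-]
H [4,7,-,-]
H [4,7,-,-]
F [4,7,2,-]
H [4,7,2,-]
F [4,7,2,6]
H [4,7,2,6]
H [4,7,2,6]
F [1,7,2,6]
F [1,4,2,6]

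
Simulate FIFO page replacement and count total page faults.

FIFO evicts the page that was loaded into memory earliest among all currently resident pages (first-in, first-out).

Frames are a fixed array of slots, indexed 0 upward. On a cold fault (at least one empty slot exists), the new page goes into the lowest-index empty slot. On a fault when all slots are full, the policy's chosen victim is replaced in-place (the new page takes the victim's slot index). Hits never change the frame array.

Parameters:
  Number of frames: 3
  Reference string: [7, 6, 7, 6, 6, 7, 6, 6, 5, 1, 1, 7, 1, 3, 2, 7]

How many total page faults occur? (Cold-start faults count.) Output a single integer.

Answer: 7

Derivation:
Step 0: ref 7 → FAULT, frames=[7,-,-]
Step 1: ref 6 → FAULT, frames=[7,6,-]
Step 2: ref 7 → HIT, frames=[7,6,-]
Step 3: ref 6 → HIT, frames=[7,6,-]
Step 4: ref 6 → HIT, frames=[7,6,-]
Step 5: ref 7 → HIT, frames=[7,6,-]
Step 6: ref 6 → HIT, frames=[7,6,-]
Step 7: ref 6 → HIT, frames=[7,6,-]
Step 8: ref 5 → FAULT, frames=[7,6,5]
Step 9: ref 1 → FAULT (evict 7), frames=[1,6,5]
Step 10: ref 1 → HIT, frames=[1,6,5]
Step 11: ref 7 → FAULT (evict 6), frames=[1,7,5]
Step 12: ref 1 → HIT, frames=[1,7,5]
Step 13: ref 3 → FAULT (evict 5), frames=[1,7,3]
Step 14: ref 2 → FAULT (evict 1), frames=[2,7,3]
Step 15: ref 7 → HIT, frames=[2,7,3]
Total faults: 7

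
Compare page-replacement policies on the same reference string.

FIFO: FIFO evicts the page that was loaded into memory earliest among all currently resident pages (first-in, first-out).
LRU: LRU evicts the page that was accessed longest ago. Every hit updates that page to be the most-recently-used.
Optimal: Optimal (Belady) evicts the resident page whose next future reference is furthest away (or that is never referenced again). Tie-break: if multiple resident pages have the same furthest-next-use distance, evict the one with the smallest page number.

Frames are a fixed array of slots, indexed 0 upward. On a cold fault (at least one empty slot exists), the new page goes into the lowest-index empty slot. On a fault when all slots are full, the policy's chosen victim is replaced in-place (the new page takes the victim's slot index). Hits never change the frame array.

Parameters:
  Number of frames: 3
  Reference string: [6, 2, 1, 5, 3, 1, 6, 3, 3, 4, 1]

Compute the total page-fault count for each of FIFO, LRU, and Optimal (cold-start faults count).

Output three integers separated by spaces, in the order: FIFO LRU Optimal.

--- FIFO ---
  step 0: ref 6 -> FAULT, frames=[6,-,-] (faults so far: 1)
  step 1: ref 2 -> FAULT, frames=[6,2,-] (faults so far: 2)
  step 2: ref 1 -> FAULT, frames=[6,2,1] (faults so far: 3)
  step 3: ref 5 -> FAULT, evict 6, frames=[5,2,1] (faults so far: 4)
  step 4: ref 3 -> FAULT, evict 2, frames=[5,3,1] (faults so far: 5)
  step 5: ref 1 -> HIT, frames=[5,3,1] (faults so far: 5)
  step 6: ref 6 -> FAULT, evict 1, frames=[5,3,6] (faults so far: 6)
  step 7: ref 3 -> HIT, frames=[5,3,6] (faults so far: 6)
  step 8: ref 3 -> HIT, frames=[5,3,6] (faults so far: 6)
  step 9: ref 4 -> FAULT, evict 5, frames=[4,3,6] (faults so far: 7)
  step 10: ref 1 -> FAULT, evict 3, frames=[4,1,6] (faults so far: 8)
  FIFO total faults: 8
--- LRU ---
  step 0: ref 6 -> FAULT, frames=[6,-,-] (faults so far: 1)
  step 1: ref 2 -> FAULT, frames=[6,2,-] (faults so far: 2)
  step 2: ref 1 -> FAULT, frames=[6,2,1] (faults so far: 3)
  step 3: ref 5 -> FAULT, evict 6, frames=[5,2,1] (faults so far: 4)
  step 4: ref 3 -> FAULT, evict 2, frames=[5,3,1] (faults so far: 5)
  step 5: ref 1 -> HIT, frames=[5,3,1] (faults so far: 5)
  step 6: ref 6 -> FAULT, evict 5, frames=[6,3,1] (faults so far: 6)
  step 7: ref 3 -> HIT, frames=[6,3,1] (faults so far: 6)
  step 8: ref 3 -> HIT, frames=[6,3,1] (faults so far: 6)
  step 9: ref 4 -> FAULT, evict 1, frames=[6,3,4] (faults so far: 7)
  step 10: ref 1 -> FAULT, evict 6, frames=[1,3,4] (faults so far: 8)
  LRU total faults: 8
--- Optimal ---
  step 0: ref 6 -> FAULT, frames=[6,-,-] (faults so far: 1)
  step 1: ref 2 -> FAULT, frames=[6,2,-] (faults so far: 2)
  step 2: ref 1 -> FAULT, frames=[6,2,1] (faults so far: 3)
  step 3: ref 5 -> FAULT, evict 2, frames=[6,5,1] (faults so far: 4)
  step 4: ref 3 -> FAULT, evict 5, frames=[6,3,1] (faults so far: 5)
  step 5: ref 1 -> HIT, frames=[6,3,1] (faults so far: 5)
  step 6: ref 6 -> HIT, frames=[6,3,1] (faults so far: 5)
  step 7: ref 3 -> HIT, frames=[6,3,1] (faults so far: 5)
  step 8: ref 3 -> HIT, frames=[6,3,1] (faults so far: 5)
  step 9: ref 4 -> FAULT, evict 3, frames=[6,4,1] (faults so far: 6)
  step 10: ref 1 -> HIT, frames=[6,4,1] (faults so far: 6)
  Optimal total faults: 6

Answer: 8 8 6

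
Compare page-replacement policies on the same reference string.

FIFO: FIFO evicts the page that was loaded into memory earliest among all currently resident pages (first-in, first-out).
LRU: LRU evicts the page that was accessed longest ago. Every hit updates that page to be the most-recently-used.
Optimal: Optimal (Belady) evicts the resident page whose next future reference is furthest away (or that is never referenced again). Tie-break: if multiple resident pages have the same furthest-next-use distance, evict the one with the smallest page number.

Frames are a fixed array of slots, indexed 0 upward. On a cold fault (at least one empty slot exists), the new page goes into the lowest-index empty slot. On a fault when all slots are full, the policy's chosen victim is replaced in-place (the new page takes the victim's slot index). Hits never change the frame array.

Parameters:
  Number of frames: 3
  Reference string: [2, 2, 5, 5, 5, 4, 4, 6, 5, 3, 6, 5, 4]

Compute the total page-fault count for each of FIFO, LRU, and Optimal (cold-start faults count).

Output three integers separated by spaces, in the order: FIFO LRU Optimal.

Answer: 7 6 6

Derivation:
--- FIFO ---
  step 0: ref 2 -> FAULT, frames=[2,-,-] (faults so far: 1)
  step 1: ref 2 -> HIT, frames=[2,-,-] (faults so far: 1)
  step 2: ref 5 -> FAULT, frames=[2,5,-] (faults so far: 2)
  step 3: ref 5 -> HIT, frames=[2,5,-] (faults so far: 2)
  step 4: ref 5 -> HIT, frames=[2,5,-] (faults so far: 2)
  step 5: ref 4 -> FAULT, frames=[2,5,4] (faults so far: 3)
  step 6: ref 4 -> HIT, frames=[2,5,4] (faults so far: 3)
  step 7: ref 6 -> FAULT, evict 2, frames=[6,5,4] (faults so far: 4)
  step 8: ref 5 -> HIT, frames=[6,5,4] (faults so far: 4)
  step 9: ref 3 -> FAULT, evict 5, frames=[6,3,4] (faults so far: 5)
  step 10: ref 6 -> HIT, frames=[6,3,4] (faults so far: 5)
  step 11: ref 5 -> FAULT, evict 4, frames=[6,3,5] (faults so far: 6)
  step 12: ref 4 -> FAULT, evict 6, frames=[4,3,5] (faults so far: 7)
  FIFO total faults: 7
--- LRU ---
  step 0: ref 2 -> FAULT, frames=[2,-,-] (faults so far: 1)
  step 1: ref 2 -> HIT, frames=[2,-,-] (faults so far: 1)
  step 2: ref 5 -> FAULT, frames=[2,5,-] (faults so far: 2)
  step 3: ref 5 -> HIT, frames=[2,5,-] (faults so far: 2)
  step 4: ref 5 -> HIT, frames=[2,5,-] (faults so far: 2)
  step 5: ref 4 -> FAULT, frames=[2,5,4] (faults so far: 3)
  step 6: ref 4 -> HIT, frames=[2,5,4] (faults so far: 3)
  step 7: ref 6 -> FAULT, evict 2, frames=[6,5,4] (faults so far: 4)
  step 8: ref 5 -> HIT, frames=[6,5,4] (faults so far: 4)
  step 9: ref 3 -> FAULT, evict 4, frames=[6,5,3] (faults so far: 5)
  step 10: ref 6 -> HIT, frames=[6,5,3] (faults so far: 5)
  step 11: ref 5 -> HIT, frames=[6,5,3] (faults so far: 5)
  step 12: ref 4 -> FAULT, evict 3, frames=[6,5,4] (faults so far: 6)
  LRU total faults: 6
--- Optimal ---
  step 0: ref 2 -> FAULT, frames=[2,-,-] (faults so far: 1)
  step 1: ref 2 -> HIT, frames=[2,-,-] (faults so far: 1)
  step 2: ref 5 -> FAULT, frames=[2,5,-] (faults so far: 2)
  step 3: ref 5 -> HIT, frames=[2,5,-] (faults so far: 2)
  step 4: ref 5 -> HIT, frames=[2,5,-] (faults so far: 2)
  step 5: ref 4 -> FAULT, frames=[2,5,4] (faults so far: 3)
  step 6: ref 4 -> HIT, frames=[2,5,4] (faults so far: 3)
  step 7: ref 6 -> FAULT, evict 2, frames=[6,5,4] (faults so far: 4)
  step 8: ref 5 -> HIT, frames=[6,5,4] (faults so far: 4)
  step 9: ref 3 -> FAULT, evict 4, frames=[6,5,3] (faults so far: 5)
  step 10: ref 6 -> HIT, frames=[6,5,3] (faults so far: 5)
  step 11: ref 5 -> HIT, frames=[6,5,3] (faults so far: 5)
  step 12: ref 4 -> FAULT, evict 3, frames=[6,5,4] (faults so far: 6)
  Optimal total faults: 6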